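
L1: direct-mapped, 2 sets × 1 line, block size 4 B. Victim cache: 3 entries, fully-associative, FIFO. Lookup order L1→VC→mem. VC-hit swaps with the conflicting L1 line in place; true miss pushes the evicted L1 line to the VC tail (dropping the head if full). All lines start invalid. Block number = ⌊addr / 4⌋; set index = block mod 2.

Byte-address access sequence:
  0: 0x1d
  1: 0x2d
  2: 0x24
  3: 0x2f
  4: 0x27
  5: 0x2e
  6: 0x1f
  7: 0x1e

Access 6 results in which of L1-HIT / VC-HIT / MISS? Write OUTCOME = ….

OUTCOME = VC-HIT

  [0] addr=0x1d blk=7 s=1: MISS | VC []
  [1] addr=0x2d blk=11 s=1: MISS | VC [7]
  [2] addr=0x24 blk=9 s=1: MISS | VC [7, 11]
  [3] addr=0x2f blk=11 s=1: VC-HIT | VC [7, 9]
  [4] addr=0x27 blk=9 s=1: VC-HIT | VC [7, 11]
  [5] addr=0x2e blk=11 s=1: VC-HIT | VC [7, 9]
  [6] addr=0x1f blk=7 s=1: VC-HIT | VC [11, 9]
  [7] addr=0x1e blk=7 s=1: L1-HIT | VC [11, 9]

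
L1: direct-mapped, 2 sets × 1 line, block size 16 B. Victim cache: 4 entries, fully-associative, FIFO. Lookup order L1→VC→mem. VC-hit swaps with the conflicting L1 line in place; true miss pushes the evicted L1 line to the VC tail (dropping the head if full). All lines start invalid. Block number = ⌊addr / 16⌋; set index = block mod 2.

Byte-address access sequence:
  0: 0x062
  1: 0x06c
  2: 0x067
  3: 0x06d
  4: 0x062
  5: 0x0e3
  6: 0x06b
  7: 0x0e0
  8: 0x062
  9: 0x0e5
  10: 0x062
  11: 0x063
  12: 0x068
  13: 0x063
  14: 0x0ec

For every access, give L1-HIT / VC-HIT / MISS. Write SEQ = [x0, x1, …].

SEQ = [MISS, L1-HIT, L1-HIT, L1-HIT, L1-HIT, MISS, VC-HIT, VC-HIT, VC-HIT, VC-HIT, VC-HIT, L1-HIT, L1-HIT, L1-HIT, VC-HIT]

#0 0x62→b6/s0 MISS; vc=[]
#1 0x6c→b6/s0 L1-HIT; vc=[]
#2 0x67→b6/s0 L1-HIT; vc=[]
#3 0x6d→b6/s0 L1-HIT; vc=[]
#4 0x62→b6/s0 L1-HIT; vc=[]
#5 0xe3→b14/s0 MISS; vc=[6]
#6 0x6b→b6/s0 VC-HIT; vc=[14]
#7 0xe0→b14/s0 VC-HIT; vc=[6]
#8 0x62→b6/s0 VC-HIT; vc=[14]
#9 0xe5→b14/s0 VC-HIT; vc=[6]
#10 0x62→b6/s0 VC-HIT; vc=[14]
#11 0x63→b6/s0 L1-HIT; vc=[14]
#12 0x68→b6/s0 L1-HIT; vc=[14]
#13 0x63→b6/s0 L1-HIT; vc=[14]
#14 0xec→b14/s0 VC-HIT; vc=[6]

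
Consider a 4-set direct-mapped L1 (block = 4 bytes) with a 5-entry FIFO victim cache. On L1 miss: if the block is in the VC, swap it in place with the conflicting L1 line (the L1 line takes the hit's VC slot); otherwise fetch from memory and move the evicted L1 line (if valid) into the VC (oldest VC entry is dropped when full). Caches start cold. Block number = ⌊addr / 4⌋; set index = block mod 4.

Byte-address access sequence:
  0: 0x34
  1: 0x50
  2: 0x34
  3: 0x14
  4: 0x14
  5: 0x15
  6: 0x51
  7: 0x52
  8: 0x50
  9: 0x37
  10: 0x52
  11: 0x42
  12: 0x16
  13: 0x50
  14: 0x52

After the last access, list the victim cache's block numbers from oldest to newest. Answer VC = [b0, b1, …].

VC = [13, 16]

0: 0x34 (blk 13, set 1) → MISS  vc=[]
1: 0x50 (blk 20, set 0) → MISS  vc=[]
2: 0x34 (blk 13, set 1) → L1-HIT  vc=[]
3: 0x14 (blk 5, set 1) → MISS  vc=[13]
4: 0x14 (blk 5, set 1) → L1-HIT  vc=[13]
5: 0x15 (blk 5, set 1) → L1-HIT  vc=[13]
6: 0x51 (blk 20, set 0) → L1-HIT  vc=[13]
7: 0x52 (blk 20, set 0) → L1-HIT  vc=[13]
8: 0x50 (blk 20, set 0) → L1-HIT  vc=[13]
9: 0x37 (blk 13, set 1) → VC-HIT  vc=[5]
10: 0x52 (blk 20, set 0) → L1-HIT  vc=[5]
11: 0x42 (blk 16, set 0) → MISS  vc=[5, 20]
12: 0x16 (blk 5, set 1) → VC-HIT  vc=[13, 20]
13: 0x50 (blk 20, set 0) → VC-HIT  vc=[13, 16]
14: 0x52 (blk 20, set 0) → L1-HIT  vc=[13, 16]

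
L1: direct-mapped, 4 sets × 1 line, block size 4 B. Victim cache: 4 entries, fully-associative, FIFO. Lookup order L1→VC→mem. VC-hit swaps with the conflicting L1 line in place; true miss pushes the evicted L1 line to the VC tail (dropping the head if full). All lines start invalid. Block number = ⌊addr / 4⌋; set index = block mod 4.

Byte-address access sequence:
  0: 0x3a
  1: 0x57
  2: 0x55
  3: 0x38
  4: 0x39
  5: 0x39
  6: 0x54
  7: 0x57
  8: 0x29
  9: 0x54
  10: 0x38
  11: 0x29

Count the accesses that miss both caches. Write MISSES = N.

#0 0x3a→b14/s2 MISS; vc=[]
#1 0x57→b21/s1 MISS; vc=[]
#2 0x55→b21/s1 L1-HIT; vc=[]
#3 0x38→b14/s2 L1-HIT; vc=[]
#4 0x39→b14/s2 L1-HIT; vc=[]
#5 0x39→b14/s2 L1-HIT; vc=[]
#6 0x54→b21/s1 L1-HIT; vc=[]
#7 0x57→b21/s1 L1-HIT; vc=[]
#8 0x29→b10/s2 MISS; vc=[14]
#9 0x54→b21/s1 L1-HIT; vc=[14]
#10 0x38→b14/s2 VC-HIT; vc=[10]
#11 0x29→b10/s2 VC-HIT; vc=[14]

MISSES = 3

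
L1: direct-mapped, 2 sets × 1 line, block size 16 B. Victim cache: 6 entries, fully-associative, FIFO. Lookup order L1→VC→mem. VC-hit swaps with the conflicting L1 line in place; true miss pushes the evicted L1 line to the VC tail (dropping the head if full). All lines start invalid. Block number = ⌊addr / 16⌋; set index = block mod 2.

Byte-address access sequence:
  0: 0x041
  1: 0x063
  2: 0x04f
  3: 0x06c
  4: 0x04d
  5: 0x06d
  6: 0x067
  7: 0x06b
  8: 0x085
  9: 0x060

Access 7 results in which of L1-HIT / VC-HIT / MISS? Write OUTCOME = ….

#0 0x41→b4/s0 MISS; vc=[]
#1 0x63→b6/s0 MISS; vc=[4]
#2 0x4f→b4/s0 VC-HIT; vc=[6]
#3 0x6c→b6/s0 VC-HIT; vc=[4]
#4 0x4d→b4/s0 VC-HIT; vc=[6]
#5 0x6d→b6/s0 VC-HIT; vc=[4]
#6 0x67→b6/s0 L1-HIT; vc=[4]
#7 0x6b→b6/s0 L1-HIT; vc=[4]
#8 0x85→b8/s0 MISS; vc=[4,6]
#9 0x60→b6/s0 VC-HIT; vc=[4,8]

OUTCOME = L1-HIT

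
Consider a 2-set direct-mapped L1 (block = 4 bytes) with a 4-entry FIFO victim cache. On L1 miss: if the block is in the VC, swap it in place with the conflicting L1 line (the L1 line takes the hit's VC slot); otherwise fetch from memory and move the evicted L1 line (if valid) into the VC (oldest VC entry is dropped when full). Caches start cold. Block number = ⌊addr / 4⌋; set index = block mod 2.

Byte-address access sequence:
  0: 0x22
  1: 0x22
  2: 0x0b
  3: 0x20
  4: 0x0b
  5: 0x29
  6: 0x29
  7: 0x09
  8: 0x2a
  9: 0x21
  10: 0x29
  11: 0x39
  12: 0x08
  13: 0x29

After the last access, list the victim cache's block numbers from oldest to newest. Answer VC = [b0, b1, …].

VC = [8, 14, 2]

  [0] addr=0x22 blk=8 s=0: MISS | VC []
  [1] addr=0x22 blk=8 s=0: L1-HIT | VC []
  [2] addr=0xb blk=2 s=0: MISS | VC [8]
  [3] addr=0x20 blk=8 s=0: VC-HIT | VC [2]
  [4] addr=0xb blk=2 s=0: VC-HIT | VC [8]
  [5] addr=0x29 blk=10 s=0: MISS | VC [8, 2]
  [6] addr=0x29 blk=10 s=0: L1-HIT | VC [8, 2]
  [7] addr=0x9 blk=2 s=0: VC-HIT | VC [8, 10]
  [8] addr=0x2a blk=10 s=0: VC-HIT | VC [8, 2]
  [9] addr=0x21 blk=8 s=0: VC-HIT | VC [10, 2]
  [10] addr=0x29 blk=10 s=0: VC-HIT | VC [8, 2]
  [11] addr=0x39 blk=14 s=0: MISS | VC [8, 2, 10]
  [12] addr=0x8 blk=2 s=0: VC-HIT | VC [8, 14, 10]
  [13] addr=0x29 blk=10 s=0: VC-HIT | VC [8, 14, 2]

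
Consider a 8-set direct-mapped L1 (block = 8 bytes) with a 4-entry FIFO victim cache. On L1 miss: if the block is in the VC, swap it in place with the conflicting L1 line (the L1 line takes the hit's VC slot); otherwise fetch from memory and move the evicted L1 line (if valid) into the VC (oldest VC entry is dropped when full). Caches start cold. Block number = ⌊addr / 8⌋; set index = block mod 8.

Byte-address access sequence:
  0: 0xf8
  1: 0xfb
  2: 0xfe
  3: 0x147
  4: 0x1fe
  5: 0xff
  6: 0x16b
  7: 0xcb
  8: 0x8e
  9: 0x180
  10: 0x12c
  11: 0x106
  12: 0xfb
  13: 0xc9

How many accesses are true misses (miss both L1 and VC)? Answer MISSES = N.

MISSES = 9

  [0] addr=0xf8 blk=31 s=7: MISS | VC []
  [1] addr=0xfb blk=31 s=7: L1-HIT | VC []
  [2] addr=0xfe blk=31 s=7: L1-HIT | VC []
  [3] addr=0x147 blk=40 s=0: MISS | VC []
  [4] addr=0x1fe blk=63 s=7: MISS | VC [31]
  [5] addr=0xff blk=31 s=7: VC-HIT | VC [63]
  [6] addr=0x16b blk=45 s=5: MISS | VC [63]
  [7] addr=0xcb blk=25 s=1: MISS | VC [63]
  [8] addr=0x8e blk=17 s=1: MISS | VC [63, 25]
  [9] addr=0x180 blk=48 s=0: MISS | VC [63, 25, 40]
  [10] addr=0x12c blk=37 s=5: MISS | VC [63, 25, 40, 45]
  [11] addr=0x106 blk=32 s=0: MISS | VC [25, 40, 45, 48]
  [12] addr=0xfb blk=31 s=7: L1-HIT | VC [25, 40, 45, 48]
  [13] addr=0xc9 blk=25 s=1: VC-HIT | VC [17, 40, 45, 48]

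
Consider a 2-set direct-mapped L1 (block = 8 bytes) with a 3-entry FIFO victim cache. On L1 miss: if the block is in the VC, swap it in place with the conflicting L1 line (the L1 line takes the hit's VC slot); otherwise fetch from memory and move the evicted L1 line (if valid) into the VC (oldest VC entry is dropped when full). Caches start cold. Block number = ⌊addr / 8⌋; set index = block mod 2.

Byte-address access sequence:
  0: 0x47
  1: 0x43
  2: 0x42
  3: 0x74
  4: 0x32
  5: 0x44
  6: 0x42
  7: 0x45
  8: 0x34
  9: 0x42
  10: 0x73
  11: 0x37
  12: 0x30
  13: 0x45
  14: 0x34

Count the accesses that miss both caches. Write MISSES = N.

0: 0x47 (blk 8, set 0) → MISS  vc=[]
1: 0x43 (blk 8, set 0) → L1-HIT  vc=[]
2: 0x42 (blk 8, set 0) → L1-HIT  vc=[]
3: 0x74 (blk 14, set 0) → MISS  vc=[8]
4: 0x32 (blk 6, set 0) → MISS  vc=[8, 14]
5: 0x44 (blk 8, set 0) → VC-HIT  vc=[6, 14]
6: 0x42 (blk 8, set 0) → L1-HIT  vc=[6, 14]
7: 0x45 (blk 8, set 0) → L1-HIT  vc=[6, 14]
8: 0x34 (blk 6, set 0) → VC-HIT  vc=[8, 14]
9: 0x42 (blk 8, set 0) → VC-HIT  vc=[6, 14]
10: 0x73 (blk 14, set 0) → VC-HIT  vc=[6, 8]
11: 0x37 (blk 6, set 0) → VC-HIT  vc=[14, 8]
12: 0x30 (blk 6, set 0) → L1-HIT  vc=[14, 8]
13: 0x45 (blk 8, set 0) → VC-HIT  vc=[14, 6]
14: 0x34 (blk 6, set 0) → VC-HIT  vc=[14, 8]

MISSES = 3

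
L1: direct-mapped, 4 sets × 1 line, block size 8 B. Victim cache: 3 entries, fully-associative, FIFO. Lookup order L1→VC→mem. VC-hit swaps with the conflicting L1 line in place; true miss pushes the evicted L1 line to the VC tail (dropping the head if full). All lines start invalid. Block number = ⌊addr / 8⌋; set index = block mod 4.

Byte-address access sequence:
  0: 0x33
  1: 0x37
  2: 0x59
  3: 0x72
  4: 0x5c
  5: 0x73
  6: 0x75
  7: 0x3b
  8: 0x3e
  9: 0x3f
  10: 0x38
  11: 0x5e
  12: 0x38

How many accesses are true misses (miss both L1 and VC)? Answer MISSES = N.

#0 0x33→b6/s2 MISS; vc=[]
#1 0x37→b6/s2 L1-HIT; vc=[]
#2 0x59→b11/s3 MISS; vc=[]
#3 0x72→b14/s2 MISS; vc=[6]
#4 0x5c→b11/s3 L1-HIT; vc=[6]
#5 0x73→b14/s2 L1-HIT; vc=[6]
#6 0x75→b14/s2 L1-HIT; vc=[6]
#7 0x3b→b7/s3 MISS; vc=[6,11]
#8 0x3e→b7/s3 L1-HIT; vc=[6,11]
#9 0x3f→b7/s3 L1-HIT; vc=[6,11]
#10 0x38→b7/s3 L1-HIT; vc=[6,11]
#11 0x5e→b11/s3 VC-HIT; vc=[6,7]
#12 0x38→b7/s3 VC-HIT; vc=[6,11]

MISSES = 4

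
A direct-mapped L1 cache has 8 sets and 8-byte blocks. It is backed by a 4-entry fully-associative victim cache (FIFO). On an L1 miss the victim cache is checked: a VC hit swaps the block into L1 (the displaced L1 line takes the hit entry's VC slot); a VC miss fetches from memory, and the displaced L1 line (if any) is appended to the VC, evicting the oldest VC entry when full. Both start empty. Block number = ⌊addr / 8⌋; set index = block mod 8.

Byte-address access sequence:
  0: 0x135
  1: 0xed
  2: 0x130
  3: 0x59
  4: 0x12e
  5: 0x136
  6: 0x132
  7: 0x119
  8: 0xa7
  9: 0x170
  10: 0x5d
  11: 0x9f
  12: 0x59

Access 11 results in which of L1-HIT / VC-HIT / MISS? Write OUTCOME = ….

OUTCOME = MISS

#0 0x135→b38/s6 MISS; vc=[]
#1 0xed→b29/s5 MISS; vc=[]
#2 0x130→b38/s6 L1-HIT; vc=[]
#3 0x59→b11/s3 MISS; vc=[]
#4 0x12e→b37/s5 MISS; vc=[29]
#5 0x136→b38/s6 L1-HIT; vc=[29]
#6 0x132→b38/s6 L1-HIT; vc=[29]
#7 0x119→b35/s3 MISS; vc=[29,11]
#8 0xa7→b20/s4 MISS; vc=[29,11]
#9 0x170→b46/s6 MISS; vc=[29,11,38]
#10 0x5d→b11/s3 VC-HIT; vc=[29,35,38]
#11 0x9f→b19/s3 MISS; vc=[29,35,38,11]
#12 0x59→b11/s3 VC-HIT; vc=[29,35,38,19]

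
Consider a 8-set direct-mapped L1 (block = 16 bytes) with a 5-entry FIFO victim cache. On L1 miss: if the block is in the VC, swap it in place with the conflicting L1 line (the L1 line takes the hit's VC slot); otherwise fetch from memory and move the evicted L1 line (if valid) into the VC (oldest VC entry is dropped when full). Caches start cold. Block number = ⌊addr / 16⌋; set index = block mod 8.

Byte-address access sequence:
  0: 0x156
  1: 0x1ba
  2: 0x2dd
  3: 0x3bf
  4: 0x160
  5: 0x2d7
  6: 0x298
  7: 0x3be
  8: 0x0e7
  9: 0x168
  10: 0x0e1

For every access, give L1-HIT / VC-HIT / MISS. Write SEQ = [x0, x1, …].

SEQ = [MISS, MISS, MISS, MISS, MISS, L1-HIT, MISS, L1-HIT, MISS, VC-HIT, VC-HIT]

  [0] addr=0x156 blk=21 s=5: MISS | VC []
  [1] addr=0x1ba blk=27 s=3: MISS | VC []
  [2] addr=0x2dd blk=45 s=5: MISS | VC [21]
  [3] addr=0x3bf blk=59 s=3: MISS | VC [21, 27]
  [4] addr=0x160 blk=22 s=6: MISS | VC [21, 27]
  [5] addr=0x2d7 blk=45 s=5: L1-HIT | VC [21, 27]
  [6] addr=0x298 blk=41 s=1: MISS | VC [21, 27]
  [7] addr=0x3be blk=59 s=3: L1-HIT | VC [21, 27]
  [8] addr=0xe7 blk=14 s=6: MISS | VC [21, 27, 22]
  [9] addr=0x168 blk=22 s=6: VC-HIT | VC [21, 27, 14]
  [10] addr=0xe1 blk=14 s=6: VC-HIT | VC [21, 27, 22]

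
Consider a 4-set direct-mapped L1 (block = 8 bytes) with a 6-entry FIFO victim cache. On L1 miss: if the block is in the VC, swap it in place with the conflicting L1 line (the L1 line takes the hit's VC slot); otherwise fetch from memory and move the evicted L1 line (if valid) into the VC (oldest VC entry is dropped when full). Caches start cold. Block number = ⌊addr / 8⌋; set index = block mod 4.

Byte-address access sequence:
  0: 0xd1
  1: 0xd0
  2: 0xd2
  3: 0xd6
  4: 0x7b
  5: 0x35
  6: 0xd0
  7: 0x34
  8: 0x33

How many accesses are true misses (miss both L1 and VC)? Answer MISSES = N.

MISSES = 3

0: 0xd1 (blk 26, set 2) → MISS  vc=[]
1: 0xd0 (blk 26, set 2) → L1-HIT  vc=[]
2: 0xd2 (blk 26, set 2) → L1-HIT  vc=[]
3: 0xd6 (blk 26, set 2) → L1-HIT  vc=[]
4: 0x7b (blk 15, set 3) → MISS  vc=[]
5: 0x35 (blk 6, set 2) → MISS  vc=[26]
6: 0xd0 (blk 26, set 2) → VC-HIT  vc=[6]
7: 0x34 (blk 6, set 2) → VC-HIT  vc=[26]
8: 0x33 (blk 6, set 2) → L1-HIT  vc=[26]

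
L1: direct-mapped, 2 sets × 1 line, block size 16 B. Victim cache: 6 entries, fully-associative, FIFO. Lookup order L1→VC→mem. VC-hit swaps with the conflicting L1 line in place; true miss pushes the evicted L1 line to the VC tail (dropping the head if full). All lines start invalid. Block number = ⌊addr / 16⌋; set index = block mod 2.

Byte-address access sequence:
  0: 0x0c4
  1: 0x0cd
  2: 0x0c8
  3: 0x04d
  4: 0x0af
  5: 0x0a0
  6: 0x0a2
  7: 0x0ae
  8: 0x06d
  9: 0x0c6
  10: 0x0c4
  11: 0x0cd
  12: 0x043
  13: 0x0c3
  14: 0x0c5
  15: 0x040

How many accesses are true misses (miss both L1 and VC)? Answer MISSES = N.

MISSES = 4

  [0] addr=0xc4 blk=12 s=0: MISS | VC []
  [1] addr=0xcd blk=12 s=0: L1-HIT | VC []
  [2] addr=0xc8 blk=12 s=0: L1-HIT | VC []
  [3] addr=0x4d blk=4 s=0: MISS | VC [12]
  [4] addr=0xaf blk=10 s=0: MISS | VC [12, 4]
  [5] addr=0xa0 blk=10 s=0: L1-HIT | VC [12, 4]
  [6] addr=0xa2 blk=10 s=0: L1-HIT | VC [12, 4]
  [7] addr=0xae blk=10 s=0: L1-HIT | VC [12, 4]
  [8] addr=0x6d blk=6 s=0: MISS | VC [12, 4, 10]
  [9] addr=0xc6 blk=12 s=0: VC-HIT | VC [6, 4, 10]
  [10] addr=0xc4 blk=12 s=0: L1-HIT | VC [6, 4, 10]
  [11] addr=0xcd blk=12 s=0: L1-HIT | VC [6, 4, 10]
  [12] addr=0x43 blk=4 s=0: VC-HIT | VC [6, 12, 10]
  [13] addr=0xc3 blk=12 s=0: VC-HIT | VC [6, 4, 10]
  [14] addr=0xc5 blk=12 s=0: L1-HIT | VC [6, 4, 10]
  [15] addr=0x40 blk=4 s=0: VC-HIT | VC [6, 12, 10]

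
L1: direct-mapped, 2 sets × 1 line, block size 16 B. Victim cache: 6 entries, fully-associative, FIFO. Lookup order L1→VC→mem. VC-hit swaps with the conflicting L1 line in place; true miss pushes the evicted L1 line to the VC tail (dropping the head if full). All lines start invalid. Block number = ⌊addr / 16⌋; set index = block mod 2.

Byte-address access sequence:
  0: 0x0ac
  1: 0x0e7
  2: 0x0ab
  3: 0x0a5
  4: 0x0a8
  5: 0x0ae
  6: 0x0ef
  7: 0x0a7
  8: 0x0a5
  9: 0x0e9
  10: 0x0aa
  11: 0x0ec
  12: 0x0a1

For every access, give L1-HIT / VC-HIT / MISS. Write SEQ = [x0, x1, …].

#0 0xac→b10/s0 MISS; vc=[]
#1 0xe7→b14/s0 MISS; vc=[10]
#2 0xab→b10/s0 VC-HIT; vc=[14]
#3 0xa5→b10/s0 L1-HIT; vc=[14]
#4 0xa8→b10/s0 L1-HIT; vc=[14]
#5 0xae→b10/s0 L1-HIT; vc=[14]
#6 0xef→b14/s0 VC-HIT; vc=[10]
#7 0xa7→b10/s0 VC-HIT; vc=[14]
#8 0xa5→b10/s0 L1-HIT; vc=[14]
#9 0xe9→b14/s0 VC-HIT; vc=[10]
#10 0xaa→b10/s0 VC-HIT; vc=[14]
#11 0xec→b14/s0 VC-HIT; vc=[10]
#12 0xa1→b10/s0 VC-HIT; vc=[14]

SEQ = [MISS, MISS, VC-HIT, L1-HIT, L1-HIT, L1-HIT, VC-HIT, VC-HIT, L1-HIT, VC-HIT, VC-HIT, VC-HIT, VC-HIT]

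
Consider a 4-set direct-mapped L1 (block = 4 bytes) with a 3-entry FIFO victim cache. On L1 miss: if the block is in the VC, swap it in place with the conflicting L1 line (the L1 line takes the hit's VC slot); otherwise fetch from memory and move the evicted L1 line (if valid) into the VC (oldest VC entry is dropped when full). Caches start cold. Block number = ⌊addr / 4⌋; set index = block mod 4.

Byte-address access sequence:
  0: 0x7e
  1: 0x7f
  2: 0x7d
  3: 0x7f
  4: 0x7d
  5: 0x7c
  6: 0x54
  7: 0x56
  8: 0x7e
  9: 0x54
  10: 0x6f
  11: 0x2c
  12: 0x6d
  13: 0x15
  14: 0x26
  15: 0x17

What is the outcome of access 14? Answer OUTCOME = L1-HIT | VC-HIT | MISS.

  [0] addr=0x7e blk=31 s=3: MISS | VC []
  [1] addr=0x7f blk=31 s=3: L1-HIT | VC []
  [2] addr=0x7d blk=31 s=3: L1-HIT | VC []
  [3] addr=0x7f blk=31 s=3: L1-HIT | VC []
  [4] addr=0x7d blk=31 s=3: L1-HIT | VC []
  [5] addr=0x7c blk=31 s=3: L1-HIT | VC []
  [6] addr=0x54 blk=21 s=1: MISS | VC []
  [7] addr=0x56 blk=21 s=1: L1-HIT | VC []
  [8] addr=0x7e blk=31 s=3: L1-HIT | VC []
  [9] addr=0x54 blk=21 s=1: L1-HIT | VC []
  [10] addr=0x6f blk=27 s=3: MISS | VC [31]
  [11] addr=0x2c blk=11 s=3: MISS | VC [31, 27]
  [12] addr=0x6d blk=27 s=3: VC-HIT | VC [31, 11]
  [13] addr=0x15 blk=5 s=1: MISS | VC [31, 11, 21]
  [14] addr=0x26 blk=9 s=1: MISS | VC [11, 21, 5]
  [15] addr=0x17 blk=5 s=1: VC-HIT | VC [11, 21, 9]

OUTCOME = MISS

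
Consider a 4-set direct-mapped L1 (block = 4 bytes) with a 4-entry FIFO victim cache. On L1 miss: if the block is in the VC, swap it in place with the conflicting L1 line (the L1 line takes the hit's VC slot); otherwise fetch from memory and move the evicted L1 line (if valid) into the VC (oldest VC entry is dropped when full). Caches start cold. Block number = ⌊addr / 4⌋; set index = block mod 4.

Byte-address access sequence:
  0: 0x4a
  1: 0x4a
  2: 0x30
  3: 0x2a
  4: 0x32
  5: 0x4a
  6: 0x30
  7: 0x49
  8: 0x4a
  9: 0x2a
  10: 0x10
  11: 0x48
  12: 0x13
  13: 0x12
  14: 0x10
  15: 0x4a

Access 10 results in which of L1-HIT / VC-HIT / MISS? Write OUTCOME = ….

  [0] addr=0x4a blk=18 s=2: MISS | VC []
  [1] addr=0x4a blk=18 s=2: L1-HIT | VC []
  [2] addr=0x30 blk=12 s=0: MISS | VC []
  [3] addr=0x2a blk=10 s=2: MISS | VC [18]
  [4] addr=0x32 blk=12 s=0: L1-HIT | VC [18]
  [5] addr=0x4a blk=18 s=2: VC-HIT | VC [10]
  [6] addr=0x30 blk=12 s=0: L1-HIT | VC [10]
  [7] addr=0x49 blk=18 s=2: L1-HIT | VC [10]
  [8] addr=0x4a blk=18 s=2: L1-HIT | VC [10]
  [9] addr=0x2a blk=10 s=2: VC-HIT | VC [18]
  [10] addr=0x10 blk=4 s=0: MISS | VC [18, 12]
  [11] addr=0x48 blk=18 s=2: VC-HIT | VC [10, 12]
  [12] addr=0x13 blk=4 s=0: L1-HIT | VC [10, 12]
  [13] addr=0x12 blk=4 s=0: L1-HIT | VC [10, 12]
  [14] addr=0x10 blk=4 s=0: L1-HIT | VC [10, 12]
  [15] addr=0x4a blk=18 s=2: L1-HIT | VC [10, 12]

OUTCOME = MISS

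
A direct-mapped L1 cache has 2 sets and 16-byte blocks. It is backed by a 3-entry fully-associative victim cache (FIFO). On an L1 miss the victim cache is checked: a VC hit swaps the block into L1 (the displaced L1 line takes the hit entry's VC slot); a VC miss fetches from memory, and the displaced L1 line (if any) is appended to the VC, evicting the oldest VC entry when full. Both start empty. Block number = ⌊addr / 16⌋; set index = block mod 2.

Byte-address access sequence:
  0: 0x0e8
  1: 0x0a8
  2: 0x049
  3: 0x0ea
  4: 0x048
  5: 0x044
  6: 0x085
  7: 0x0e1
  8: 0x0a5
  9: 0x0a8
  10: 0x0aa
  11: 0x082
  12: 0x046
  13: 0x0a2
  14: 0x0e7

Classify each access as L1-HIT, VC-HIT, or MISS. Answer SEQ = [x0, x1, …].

SEQ = [MISS, MISS, MISS, VC-HIT, VC-HIT, L1-HIT, MISS, VC-HIT, VC-HIT, L1-HIT, L1-HIT, VC-HIT, VC-HIT, VC-HIT, VC-HIT]

  [0] addr=0xe8 blk=14 s=0: MISS | VC []
  [1] addr=0xa8 blk=10 s=0: MISS | VC [14]
  [2] addr=0x49 blk=4 s=0: MISS | VC [14, 10]
  [3] addr=0xea blk=14 s=0: VC-HIT | VC [4, 10]
  [4] addr=0x48 blk=4 s=0: VC-HIT | VC [14, 10]
  [5] addr=0x44 blk=4 s=0: L1-HIT | VC [14, 10]
  [6] addr=0x85 blk=8 s=0: MISS | VC [14, 10, 4]
  [7] addr=0xe1 blk=14 s=0: VC-HIT | VC [8, 10, 4]
  [8] addr=0xa5 blk=10 s=0: VC-HIT | VC [8, 14, 4]
  [9] addr=0xa8 blk=10 s=0: L1-HIT | VC [8, 14, 4]
  [10] addr=0xaa blk=10 s=0: L1-HIT | VC [8, 14, 4]
  [11] addr=0x82 blk=8 s=0: VC-HIT | VC [10, 14, 4]
  [12] addr=0x46 blk=4 s=0: VC-HIT | VC [10, 14, 8]
  [13] addr=0xa2 blk=10 s=0: VC-HIT | VC [4, 14, 8]
  [14] addr=0xe7 blk=14 s=0: VC-HIT | VC [4, 10, 8]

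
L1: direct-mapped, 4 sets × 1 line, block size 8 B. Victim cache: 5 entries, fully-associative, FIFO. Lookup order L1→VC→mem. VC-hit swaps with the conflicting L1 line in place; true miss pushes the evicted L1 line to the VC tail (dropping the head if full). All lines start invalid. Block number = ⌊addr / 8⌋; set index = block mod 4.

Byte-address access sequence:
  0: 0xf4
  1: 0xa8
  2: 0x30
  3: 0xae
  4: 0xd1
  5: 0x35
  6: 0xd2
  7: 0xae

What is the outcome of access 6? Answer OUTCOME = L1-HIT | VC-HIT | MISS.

OUTCOME = VC-HIT

  [0] addr=0xf4 blk=30 s=2: MISS | VC []
  [1] addr=0xa8 blk=21 s=1: MISS | VC []
  [2] addr=0x30 blk=6 s=2: MISS | VC [30]
  [3] addr=0xae blk=21 s=1: L1-HIT | VC [30]
  [4] addr=0xd1 blk=26 s=2: MISS | VC [30, 6]
  [5] addr=0x35 blk=6 s=2: VC-HIT | VC [30, 26]
  [6] addr=0xd2 blk=26 s=2: VC-HIT | VC [30, 6]
  [7] addr=0xae blk=21 s=1: L1-HIT | VC [30, 6]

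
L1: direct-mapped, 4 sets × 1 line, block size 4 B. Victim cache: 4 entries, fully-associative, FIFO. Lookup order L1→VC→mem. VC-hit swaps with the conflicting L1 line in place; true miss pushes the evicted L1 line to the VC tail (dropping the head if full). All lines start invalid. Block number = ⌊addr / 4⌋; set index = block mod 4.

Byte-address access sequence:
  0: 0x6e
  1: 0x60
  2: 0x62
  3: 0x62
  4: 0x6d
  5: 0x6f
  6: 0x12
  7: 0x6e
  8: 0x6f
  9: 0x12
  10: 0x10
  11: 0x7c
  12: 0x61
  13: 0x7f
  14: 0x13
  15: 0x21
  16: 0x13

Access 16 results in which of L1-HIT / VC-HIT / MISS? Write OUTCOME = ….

0: 0x6e (blk 27, set 3) → MISS  vc=[]
1: 0x60 (blk 24, set 0) → MISS  vc=[]
2: 0x62 (blk 24, set 0) → L1-HIT  vc=[]
3: 0x62 (blk 24, set 0) → L1-HIT  vc=[]
4: 0x6d (blk 27, set 3) → L1-HIT  vc=[]
5: 0x6f (blk 27, set 3) → L1-HIT  vc=[]
6: 0x12 (blk 4, set 0) → MISS  vc=[24]
7: 0x6e (blk 27, set 3) → L1-HIT  vc=[24]
8: 0x6f (blk 27, set 3) → L1-HIT  vc=[24]
9: 0x12 (blk 4, set 0) → L1-HIT  vc=[24]
10: 0x10 (blk 4, set 0) → L1-HIT  vc=[24]
11: 0x7c (blk 31, set 3) → MISS  vc=[24, 27]
12: 0x61 (blk 24, set 0) → VC-HIT  vc=[4, 27]
13: 0x7f (blk 31, set 3) → L1-HIT  vc=[4, 27]
14: 0x13 (blk 4, set 0) → VC-HIT  vc=[24, 27]
15: 0x21 (blk 8, set 0) → MISS  vc=[24, 27, 4]
16: 0x13 (blk 4, set 0) → VC-HIT  vc=[24, 27, 8]

OUTCOME = VC-HIT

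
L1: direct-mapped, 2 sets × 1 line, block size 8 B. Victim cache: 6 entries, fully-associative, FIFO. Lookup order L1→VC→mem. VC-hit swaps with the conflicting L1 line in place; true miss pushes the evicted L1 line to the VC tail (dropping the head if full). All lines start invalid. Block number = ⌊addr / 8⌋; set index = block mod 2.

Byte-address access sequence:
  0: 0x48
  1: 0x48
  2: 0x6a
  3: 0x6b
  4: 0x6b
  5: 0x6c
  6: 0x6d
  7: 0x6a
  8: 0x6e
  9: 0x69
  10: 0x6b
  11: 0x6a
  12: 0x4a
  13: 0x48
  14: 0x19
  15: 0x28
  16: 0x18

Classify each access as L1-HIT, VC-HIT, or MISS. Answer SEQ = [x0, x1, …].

SEQ = [MISS, L1-HIT, MISS, L1-HIT, L1-HIT, L1-HIT, L1-HIT, L1-HIT, L1-HIT, L1-HIT, L1-HIT, L1-HIT, VC-HIT, L1-HIT, MISS, MISS, VC-HIT]

0: 0x48 (blk 9, set 1) → MISS  vc=[]
1: 0x48 (blk 9, set 1) → L1-HIT  vc=[]
2: 0x6a (blk 13, set 1) → MISS  vc=[9]
3: 0x6b (blk 13, set 1) → L1-HIT  vc=[9]
4: 0x6b (blk 13, set 1) → L1-HIT  vc=[9]
5: 0x6c (blk 13, set 1) → L1-HIT  vc=[9]
6: 0x6d (blk 13, set 1) → L1-HIT  vc=[9]
7: 0x6a (blk 13, set 1) → L1-HIT  vc=[9]
8: 0x6e (blk 13, set 1) → L1-HIT  vc=[9]
9: 0x69 (blk 13, set 1) → L1-HIT  vc=[9]
10: 0x6b (blk 13, set 1) → L1-HIT  vc=[9]
11: 0x6a (blk 13, set 1) → L1-HIT  vc=[9]
12: 0x4a (blk 9, set 1) → VC-HIT  vc=[13]
13: 0x48 (blk 9, set 1) → L1-HIT  vc=[13]
14: 0x19 (blk 3, set 1) → MISS  vc=[13, 9]
15: 0x28 (blk 5, set 1) → MISS  vc=[13, 9, 3]
16: 0x18 (blk 3, set 1) → VC-HIT  vc=[13, 9, 5]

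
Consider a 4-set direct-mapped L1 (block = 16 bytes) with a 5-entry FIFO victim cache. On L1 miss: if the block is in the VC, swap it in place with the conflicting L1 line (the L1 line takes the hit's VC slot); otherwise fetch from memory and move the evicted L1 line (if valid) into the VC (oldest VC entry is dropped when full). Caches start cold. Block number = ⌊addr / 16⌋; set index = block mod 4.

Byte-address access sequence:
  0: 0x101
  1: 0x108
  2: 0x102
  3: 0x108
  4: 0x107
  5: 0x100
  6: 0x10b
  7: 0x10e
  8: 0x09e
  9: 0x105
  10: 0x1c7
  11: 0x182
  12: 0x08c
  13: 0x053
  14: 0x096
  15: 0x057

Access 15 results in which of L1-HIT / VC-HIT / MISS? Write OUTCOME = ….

OUTCOME = VC-HIT

0: 0x101 (blk 16, set 0) → MISS  vc=[]
1: 0x108 (blk 16, set 0) → L1-HIT  vc=[]
2: 0x102 (blk 16, set 0) → L1-HIT  vc=[]
3: 0x108 (blk 16, set 0) → L1-HIT  vc=[]
4: 0x107 (blk 16, set 0) → L1-HIT  vc=[]
5: 0x100 (blk 16, set 0) → L1-HIT  vc=[]
6: 0x10b (blk 16, set 0) → L1-HIT  vc=[]
7: 0x10e (blk 16, set 0) → L1-HIT  vc=[]
8: 0x9e (blk 9, set 1) → MISS  vc=[]
9: 0x105 (blk 16, set 0) → L1-HIT  vc=[]
10: 0x1c7 (blk 28, set 0) → MISS  vc=[16]
11: 0x182 (blk 24, set 0) → MISS  vc=[16, 28]
12: 0x8c (blk 8, set 0) → MISS  vc=[16, 28, 24]
13: 0x53 (blk 5, set 1) → MISS  vc=[16, 28, 24, 9]
14: 0x96 (blk 9, set 1) → VC-HIT  vc=[16, 28, 24, 5]
15: 0x57 (blk 5, set 1) → VC-HIT  vc=[16, 28, 24, 9]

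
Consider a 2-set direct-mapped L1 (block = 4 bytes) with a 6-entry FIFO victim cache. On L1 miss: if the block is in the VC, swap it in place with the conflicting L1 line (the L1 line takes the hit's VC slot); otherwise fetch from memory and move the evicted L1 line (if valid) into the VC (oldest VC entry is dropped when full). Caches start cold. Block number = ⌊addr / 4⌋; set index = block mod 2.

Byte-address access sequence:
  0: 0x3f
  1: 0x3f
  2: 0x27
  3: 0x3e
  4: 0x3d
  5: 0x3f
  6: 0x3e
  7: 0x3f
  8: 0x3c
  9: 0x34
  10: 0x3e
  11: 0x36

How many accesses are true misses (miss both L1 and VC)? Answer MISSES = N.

MISSES = 3

#0 0x3f→b15/s1 MISS; vc=[]
#1 0x3f→b15/s1 L1-HIT; vc=[]
#2 0x27→b9/s1 MISS; vc=[15]
#3 0x3e→b15/s1 VC-HIT; vc=[9]
#4 0x3d→b15/s1 L1-HIT; vc=[9]
#5 0x3f→b15/s1 L1-HIT; vc=[9]
#6 0x3e→b15/s1 L1-HIT; vc=[9]
#7 0x3f→b15/s1 L1-HIT; vc=[9]
#8 0x3c→b15/s1 L1-HIT; vc=[9]
#9 0x34→b13/s1 MISS; vc=[9,15]
#10 0x3e→b15/s1 VC-HIT; vc=[9,13]
#11 0x36→b13/s1 VC-HIT; vc=[9,15]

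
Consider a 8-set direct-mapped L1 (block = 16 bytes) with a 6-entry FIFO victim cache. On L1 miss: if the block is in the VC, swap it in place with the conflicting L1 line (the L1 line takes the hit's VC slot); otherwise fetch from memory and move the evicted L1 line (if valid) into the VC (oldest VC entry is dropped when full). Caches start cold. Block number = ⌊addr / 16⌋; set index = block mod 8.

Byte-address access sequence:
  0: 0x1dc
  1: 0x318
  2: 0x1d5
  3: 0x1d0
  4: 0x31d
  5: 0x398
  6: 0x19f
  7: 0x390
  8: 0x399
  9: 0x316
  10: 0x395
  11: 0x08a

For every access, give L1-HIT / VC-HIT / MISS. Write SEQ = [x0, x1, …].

SEQ = [MISS, MISS, L1-HIT, L1-HIT, L1-HIT, MISS, MISS, VC-HIT, L1-HIT, VC-HIT, VC-HIT, MISS]

0: 0x1dc (blk 29, set 5) → MISS  vc=[]
1: 0x318 (blk 49, set 1) → MISS  vc=[]
2: 0x1d5 (blk 29, set 5) → L1-HIT  vc=[]
3: 0x1d0 (blk 29, set 5) → L1-HIT  vc=[]
4: 0x31d (blk 49, set 1) → L1-HIT  vc=[]
5: 0x398 (blk 57, set 1) → MISS  vc=[49]
6: 0x19f (blk 25, set 1) → MISS  vc=[49, 57]
7: 0x390 (blk 57, set 1) → VC-HIT  vc=[49, 25]
8: 0x399 (blk 57, set 1) → L1-HIT  vc=[49, 25]
9: 0x316 (blk 49, set 1) → VC-HIT  vc=[57, 25]
10: 0x395 (blk 57, set 1) → VC-HIT  vc=[49, 25]
11: 0x8a (blk 8, set 0) → MISS  vc=[49, 25]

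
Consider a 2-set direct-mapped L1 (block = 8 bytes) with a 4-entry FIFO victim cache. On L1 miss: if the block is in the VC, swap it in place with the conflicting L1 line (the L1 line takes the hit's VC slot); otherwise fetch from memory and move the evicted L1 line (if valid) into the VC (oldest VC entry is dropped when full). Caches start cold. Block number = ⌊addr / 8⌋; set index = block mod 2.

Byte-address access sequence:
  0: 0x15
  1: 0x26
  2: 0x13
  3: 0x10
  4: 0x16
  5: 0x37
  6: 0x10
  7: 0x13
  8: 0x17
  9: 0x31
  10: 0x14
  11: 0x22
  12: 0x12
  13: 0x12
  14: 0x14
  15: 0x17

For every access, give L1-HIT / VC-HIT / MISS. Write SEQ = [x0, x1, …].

#0 0x15→b2/s0 MISS; vc=[]
#1 0x26→b4/s0 MISS; vc=[2]
#2 0x13→b2/s0 VC-HIT; vc=[4]
#3 0x10→b2/s0 L1-HIT; vc=[4]
#4 0x16→b2/s0 L1-HIT; vc=[4]
#5 0x37→b6/s0 MISS; vc=[4,2]
#6 0x10→b2/s0 VC-HIT; vc=[4,6]
#7 0x13→b2/s0 L1-HIT; vc=[4,6]
#8 0x17→b2/s0 L1-HIT; vc=[4,6]
#9 0x31→b6/s0 VC-HIT; vc=[4,2]
#10 0x14→b2/s0 VC-HIT; vc=[4,6]
#11 0x22→b4/s0 VC-HIT; vc=[2,6]
#12 0x12→b2/s0 VC-HIT; vc=[4,6]
#13 0x12→b2/s0 L1-HIT; vc=[4,6]
#14 0x14→b2/s0 L1-HIT; vc=[4,6]
#15 0x17→b2/s0 L1-HIT; vc=[4,6]

SEQ = [MISS, MISS, VC-HIT, L1-HIT, L1-HIT, MISS, VC-HIT, L1-HIT, L1-HIT, VC-HIT, VC-HIT, VC-HIT, VC-HIT, L1-HIT, L1-HIT, L1-HIT]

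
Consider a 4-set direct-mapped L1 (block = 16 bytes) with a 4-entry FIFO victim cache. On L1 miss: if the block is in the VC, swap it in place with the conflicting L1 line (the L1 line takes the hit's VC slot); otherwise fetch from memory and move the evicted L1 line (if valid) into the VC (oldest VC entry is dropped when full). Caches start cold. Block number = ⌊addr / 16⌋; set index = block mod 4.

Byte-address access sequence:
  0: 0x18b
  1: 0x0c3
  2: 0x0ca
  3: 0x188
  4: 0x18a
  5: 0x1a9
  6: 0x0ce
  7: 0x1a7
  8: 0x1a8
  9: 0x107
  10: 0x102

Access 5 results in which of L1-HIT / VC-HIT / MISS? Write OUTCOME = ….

OUTCOME = MISS

  [0] addr=0x18b blk=24 s=0: MISS | VC []
  [1] addr=0xc3 blk=12 s=0: MISS | VC [24]
  [2] addr=0xca blk=12 s=0: L1-HIT | VC [24]
  [3] addr=0x188 blk=24 s=0: VC-HIT | VC [12]
  [4] addr=0x18a blk=24 s=0: L1-HIT | VC [12]
  [5] addr=0x1a9 blk=26 s=2: MISS | VC [12]
  [6] addr=0xce blk=12 s=0: VC-HIT | VC [24]
  [7] addr=0x1a7 blk=26 s=2: L1-HIT | VC [24]
  [8] addr=0x1a8 blk=26 s=2: L1-HIT | VC [24]
  [9] addr=0x107 blk=16 s=0: MISS | VC [24, 12]
  [10] addr=0x102 blk=16 s=0: L1-HIT | VC [24, 12]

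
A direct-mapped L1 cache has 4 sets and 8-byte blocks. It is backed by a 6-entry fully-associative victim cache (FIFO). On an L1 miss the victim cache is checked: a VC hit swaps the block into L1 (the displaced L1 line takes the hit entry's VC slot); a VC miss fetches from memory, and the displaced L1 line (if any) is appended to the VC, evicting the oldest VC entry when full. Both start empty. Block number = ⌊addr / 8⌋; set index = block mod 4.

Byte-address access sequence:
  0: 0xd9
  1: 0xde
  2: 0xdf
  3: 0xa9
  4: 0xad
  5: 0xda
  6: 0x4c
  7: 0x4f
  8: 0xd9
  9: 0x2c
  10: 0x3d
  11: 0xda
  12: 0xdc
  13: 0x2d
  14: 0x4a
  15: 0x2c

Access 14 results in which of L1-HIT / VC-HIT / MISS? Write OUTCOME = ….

OUTCOME = VC-HIT

0: 0xd9 (blk 27, set 3) → MISS  vc=[]
1: 0xde (blk 27, set 3) → L1-HIT  vc=[]
2: 0xdf (blk 27, set 3) → L1-HIT  vc=[]
3: 0xa9 (blk 21, set 1) → MISS  vc=[]
4: 0xad (blk 21, set 1) → L1-HIT  vc=[]
5: 0xda (blk 27, set 3) → L1-HIT  vc=[]
6: 0x4c (blk 9, set 1) → MISS  vc=[21]
7: 0x4f (blk 9, set 1) → L1-HIT  vc=[21]
8: 0xd9 (blk 27, set 3) → L1-HIT  vc=[21]
9: 0x2c (blk 5, set 1) → MISS  vc=[21, 9]
10: 0x3d (blk 7, set 3) → MISS  vc=[21, 9, 27]
11: 0xda (blk 27, set 3) → VC-HIT  vc=[21, 9, 7]
12: 0xdc (blk 27, set 3) → L1-HIT  vc=[21, 9, 7]
13: 0x2d (blk 5, set 1) → L1-HIT  vc=[21, 9, 7]
14: 0x4a (blk 9, set 1) → VC-HIT  vc=[21, 5, 7]
15: 0x2c (blk 5, set 1) → VC-HIT  vc=[21, 9, 7]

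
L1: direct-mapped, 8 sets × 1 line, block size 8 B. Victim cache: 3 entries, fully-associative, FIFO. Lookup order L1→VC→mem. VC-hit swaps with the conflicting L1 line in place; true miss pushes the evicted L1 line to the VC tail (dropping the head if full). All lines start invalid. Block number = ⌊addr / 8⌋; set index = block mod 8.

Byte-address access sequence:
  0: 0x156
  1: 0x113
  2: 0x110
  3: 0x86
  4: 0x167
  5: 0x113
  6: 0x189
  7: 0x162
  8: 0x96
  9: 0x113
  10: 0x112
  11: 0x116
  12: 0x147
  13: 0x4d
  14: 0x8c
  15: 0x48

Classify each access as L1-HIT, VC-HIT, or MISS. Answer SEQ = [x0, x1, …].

  [0] addr=0x156 blk=42 s=2: MISS | VC []
  [1] addr=0x113 blk=34 s=2: MISS | VC [42]
  [2] addr=0x110 blk=34 s=2: L1-HIT | VC [42]
  [3] addr=0x86 blk=16 s=0: MISS | VC [42]
  [4] addr=0x167 blk=44 s=4: MISS | VC [42]
  [5] addr=0x113 blk=34 s=2: L1-HIT | VC [42]
  [6] addr=0x189 blk=49 s=1: MISS | VC [42]
  [7] addr=0x162 blk=44 s=4: L1-HIT | VC [42]
  [8] addr=0x96 blk=18 s=2: MISS | VC [42, 34]
  [9] addr=0x113 blk=34 s=2: VC-HIT | VC [42, 18]
  [10] addr=0x112 blk=34 s=2: L1-HIT | VC [42, 18]
  [11] addr=0x116 blk=34 s=2: L1-HIT | VC [42, 18]
  [12] addr=0x147 blk=40 s=0: MISS | VC [42, 18, 16]
  [13] addr=0x4d blk=9 s=1: MISS | VC [18, 16, 49]
  [14] addr=0x8c blk=17 s=1: MISS | VC [16, 49, 9]
  [15] addr=0x48 blk=9 s=1: VC-HIT | VC [16, 49, 17]

SEQ = [MISS, MISS, L1-HIT, MISS, MISS, L1-HIT, MISS, L1-HIT, MISS, VC-HIT, L1-HIT, L1-HIT, MISS, MISS, MISS, VC-HIT]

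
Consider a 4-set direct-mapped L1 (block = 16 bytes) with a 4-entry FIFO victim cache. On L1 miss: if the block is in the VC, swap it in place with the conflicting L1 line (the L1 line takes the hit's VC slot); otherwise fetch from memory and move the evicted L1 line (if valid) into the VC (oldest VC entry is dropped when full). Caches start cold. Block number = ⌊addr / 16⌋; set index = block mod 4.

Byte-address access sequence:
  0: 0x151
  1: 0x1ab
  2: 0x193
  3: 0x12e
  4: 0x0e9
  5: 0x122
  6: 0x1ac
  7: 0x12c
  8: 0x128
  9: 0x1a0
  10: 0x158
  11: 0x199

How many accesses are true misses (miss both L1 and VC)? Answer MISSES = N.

MISSES = 5

#0 0x151→b21/s1 MISS; vc=[]
#1 0x1ab→b26/s2 MISS; vc=[]
#2 0x193→b25/s1 MISS; vc=[21]
#3 0x12e→b18/s2 MISS; vc=[21,26]
#4 0xe9→b14/s2 MISS; vc=[21,26,18]
#5 0x122→b18/s2 VC-HIT; vc=[21,26,14]
#6 0x1ac→b26/s2 VC-HIT; vc=[21,18,14]
#7 0x12c→b18/s2 VC-HIT; vc=[21,26,14]
#8 0x128→b18/s2 L1-HIT; vc=[21,26,14]
#9 0x1a0→b26/s2 VC-HIT; vc=[21,18,14]
#10 0x158→b21/s1 VC-HIT; vc=[25,18,14]
#11 0x199→b25/s1 VC-HIT; vc=[21,18,14]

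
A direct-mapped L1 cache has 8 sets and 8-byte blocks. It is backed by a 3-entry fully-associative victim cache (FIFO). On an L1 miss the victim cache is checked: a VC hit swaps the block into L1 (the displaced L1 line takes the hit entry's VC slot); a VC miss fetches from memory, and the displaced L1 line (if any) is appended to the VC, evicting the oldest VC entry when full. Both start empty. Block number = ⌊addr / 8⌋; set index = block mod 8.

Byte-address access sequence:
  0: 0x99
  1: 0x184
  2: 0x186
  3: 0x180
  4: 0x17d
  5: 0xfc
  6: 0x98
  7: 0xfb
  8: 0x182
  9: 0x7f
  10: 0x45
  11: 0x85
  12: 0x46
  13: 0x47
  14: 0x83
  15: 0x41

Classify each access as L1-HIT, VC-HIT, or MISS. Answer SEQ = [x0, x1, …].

SEQ = [MISS, MISS, L1-HIT, L1-HIT, MISS, MISS, L1-HIT, L1-HIT, L1-HIT, MISS, MISS, MISS, VC-HIT, L1-HIT, VC-HIT, VC-HIT]

#0 0x99→b19/s3 MISS; vc=[]
#1 0x184→b48/s0 MISS; vc=[]
#2 0x186→b48/s0 L1-HIT; vc=[]
#3 0x180→b48/s0 L1-HIT; vc=[]
#4 0x17d→b47/s7 MISS; vc=[]
#5 0xfc→b31/s7 MISS; vc=[47]
#6 0x98→b19/s3 L1-HIT; vc=[47]
#7 0xfb→b31/s7 L1-HIT; vc=[47]
#8 0x182→b48/s0 L1-HIT; vc=[47]
#9 0x7f→b15/s7 MISS; vc=[47,31]
#10 0x45→b8/s0 MISS; vc=[47,31,48]
#11 0x85→b16/s0 MISS; vc=[31,48,8]
#12 0x46→b8/s0 VC-HIT; vc=[31,48,16]
#13 0x47→b8/s0 L1-HIT; vc=[31,48,16]
#14 0x83→b16/s0 VC-HIT; vc=[31,48,8]
#15 0x41→b8/s0 VC-HIT; vc=[31,48,16]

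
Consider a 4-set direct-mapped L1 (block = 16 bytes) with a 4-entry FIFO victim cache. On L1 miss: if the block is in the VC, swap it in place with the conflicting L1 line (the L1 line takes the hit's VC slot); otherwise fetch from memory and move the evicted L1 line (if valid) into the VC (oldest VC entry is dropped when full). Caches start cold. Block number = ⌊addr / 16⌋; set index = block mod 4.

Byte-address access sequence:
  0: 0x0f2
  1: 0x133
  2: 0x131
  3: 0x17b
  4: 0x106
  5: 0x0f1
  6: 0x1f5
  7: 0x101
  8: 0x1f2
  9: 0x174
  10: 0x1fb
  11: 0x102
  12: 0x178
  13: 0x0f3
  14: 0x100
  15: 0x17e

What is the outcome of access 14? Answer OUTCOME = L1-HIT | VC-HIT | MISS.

OUTCOME = L1-HIT

#0 0xf2→b15/s3 MISS; vc=[]
#1 0x133→b19/s3 MISS; vc=[15]
#2 0x131→b19/s3 L1-HIT; vc=[15]
#3 0x17b→b23/s3 MISS; vc=[15,19]
#4 0x106→b16/s0 MISS; vc=[15,19]
#5 0xf1→b15/s3 VC-HIT; vc=[23,19]
#6 0x1f5→b31/s3 MISS; vc=[23,19,15]
#7 0x101→b16/s0 L1-HIT; vc=[23,19,15]
#8 0x1f2→b31/s3 L1-HIT; vc=[23,19,15]
#9 0x174→b23/s3 VC-HIT; vc=[31,19,15]
#10 0x1fb→b31/s3 VC-HIT; vc=[23,19,15]
#11 0x102→b16/s0 L1-HIT; vc=[23,19,15]
#12 0x178→b23/s3 VC-HIT; vc=[31,19,15]
#13 0xf3→b15/s3 VC-HIT; vc=[31,19,23]
#14 0x100→b16/s0 L1-HIT; vc=[31,19,23]
#15 0x17e→b23/s3 VC-HIT; vc=[31,19,15]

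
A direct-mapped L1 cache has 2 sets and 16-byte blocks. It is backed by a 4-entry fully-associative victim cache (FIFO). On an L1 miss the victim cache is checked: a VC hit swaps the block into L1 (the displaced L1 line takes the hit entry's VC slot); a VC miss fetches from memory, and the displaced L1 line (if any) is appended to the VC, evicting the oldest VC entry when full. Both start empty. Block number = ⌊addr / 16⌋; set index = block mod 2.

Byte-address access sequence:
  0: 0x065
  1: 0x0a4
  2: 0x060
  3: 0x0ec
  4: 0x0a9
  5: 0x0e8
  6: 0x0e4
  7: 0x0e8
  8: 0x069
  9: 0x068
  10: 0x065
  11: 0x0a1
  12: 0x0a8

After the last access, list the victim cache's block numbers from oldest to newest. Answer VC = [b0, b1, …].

0: 0x65 (blk 6, set 0) → MISS  vc=[]
1: 0xa4 (blk 10, set 0) → MISS  vc=[6]
2: 0x60 (blk 6, set 0) → VC-HIT  vc=[10]
3: 0xec (blk 14, set 0) → MISS  vc=[10, 6]
4: 0xa9 (blk 10, set 0) → VC-HIT  vc=[14, 6]
5: 0xe8 (blk 14, set 0) → VC-HIT  vc=[10, 6]
6: 0xe4 (blk 14, set 0) → L1-HIT  vc=[10, 6]
7: 0xe8 (blk 14, set 0) → L1-HIT  vc=[10, 6]
8: 0x69 (blk 6, set 0) → VC-HIT  vc=[10, 14]
9: 0x68 (blk 6, set 0) → L1-HIT  vc=[10, 14]
10: 0x65 (blk 6, set 0) → L1-HIT  vc=[10, 14]
11: 0xa1 (blk 10, set 0) → VC-HIT  vc=[6, 14]
12: 0xa8 (blk 10, set 0) → L1-HIT  vc=[6, 14]

VC = [6, 14]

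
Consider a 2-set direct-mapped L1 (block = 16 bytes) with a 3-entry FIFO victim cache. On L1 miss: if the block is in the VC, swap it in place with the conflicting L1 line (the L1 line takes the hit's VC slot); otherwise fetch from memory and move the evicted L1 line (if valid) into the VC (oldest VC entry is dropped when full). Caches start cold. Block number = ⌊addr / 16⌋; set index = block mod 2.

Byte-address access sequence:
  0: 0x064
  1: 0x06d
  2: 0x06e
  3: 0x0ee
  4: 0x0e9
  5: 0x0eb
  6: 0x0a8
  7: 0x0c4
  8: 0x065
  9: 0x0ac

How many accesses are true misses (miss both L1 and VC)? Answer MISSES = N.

  [0] addr=0x64 blk=6 s=0: MISS | VC []
  [1] addr=0x6d blk=6 s=0: L1-HIT | VC []
  [2] addr=0x6e blk=6 s=0: L1-HIT | VC []
  [3] addr=0xee blk=14 s=0: MISS | VC [6]
  [4] addr=0xe9 blk=14 s=0: L1-HIT | VC [6]
  [5] addr=0xeb blk=14 s=0: L1-HIT | VC [6]
  [6] addr=0xa8 blk=10 s=0: MISS | VC [6, 14]
  [7] addr=0xc4 blk=12 s=0: MISS | VC [6, 14, 10]
  [8] addr=0x65 blk=6 s=0: VC-HIT | VC [12, 14, 10]
  [9] addr=0xac blk=10 s=0: VC-HIT | VC [12, 14, 6]

MISSES = 4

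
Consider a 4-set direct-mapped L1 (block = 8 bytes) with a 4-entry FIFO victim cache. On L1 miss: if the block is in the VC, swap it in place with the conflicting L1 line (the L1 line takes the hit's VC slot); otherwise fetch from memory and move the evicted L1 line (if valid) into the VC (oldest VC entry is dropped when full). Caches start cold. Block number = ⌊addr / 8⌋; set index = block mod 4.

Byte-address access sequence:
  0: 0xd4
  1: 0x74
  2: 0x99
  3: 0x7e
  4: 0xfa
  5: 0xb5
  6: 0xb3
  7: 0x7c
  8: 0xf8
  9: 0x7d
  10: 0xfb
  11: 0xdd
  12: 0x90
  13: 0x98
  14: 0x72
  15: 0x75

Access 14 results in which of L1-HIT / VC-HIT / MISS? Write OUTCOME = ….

#0 0xd4→b26/s2 MISS; vc=[]
#1 0x74→b14/s2 MISS; vc=[26]
#2 0x99→b19/s3 MISS; vc=[26]
#3 0x7e→b15/s3 MISS; vc=[26,19]
#4 0xfa→b31/s3 MISS; vc=[26,19,15]
#5 0xb5→b22/s2 MISS; vc=[26,19,15,14]
#6 0xb3→b22/s2 L1-HIT; vc=[26,19,15,14]
#7 0x7c→b15/s3 VC-HIT; vc=[26,19,31,14]
#8 0xf8→b31/s3 VC-HIT; vc=[26,19,15,14]
#9 0x7d→b15/s3 VC-HIT; vc=[26,19,31,14]
#10 0xfb→b31/s3 VC-HIT; vc=[26,19,15,14]
#11 0xdd→b27/s3 MISS; vc=[19,15,14,31]
#12 0x90→b18/s2 MISS; vc=[15,14,31,22]
#13 0x98→b19/s3 MISS; vc=[14,31,22,27]
#14 0x72→b14/s2 VC-HIT; vc=[18,31,22,27]
#15 0x75→b14/s2 L1-HIT; vc=[18,31,22,27]

OUTCOME = VC-HIT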